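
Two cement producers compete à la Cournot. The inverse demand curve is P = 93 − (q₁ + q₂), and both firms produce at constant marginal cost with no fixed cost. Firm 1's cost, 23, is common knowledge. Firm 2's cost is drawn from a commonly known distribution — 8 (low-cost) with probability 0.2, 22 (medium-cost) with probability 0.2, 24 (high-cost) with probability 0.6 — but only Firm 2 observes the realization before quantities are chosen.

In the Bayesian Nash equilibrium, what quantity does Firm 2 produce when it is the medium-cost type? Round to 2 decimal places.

24.27

Each type of Firm 2 best-responds to q₁; Firm 1 best-responds to the expected q₂ over Firm 2's types.
Firm 2 with cost c maximizes (93 − (q₁+q₂) − c)·q₂, giving q₂(c) = (93 − c − q₁)/2.
E[c₂] = 0.2·8 + 0.2·22 + 0.6·24 = 20.4
Firm 1's FOC against E[q₂] yields q₁ = (93 − 2·23 + E[c₂])/3 = (93 − 46 + 20.4)/3 = 22.4667.
q₂(medium-cost) = (93 − 22 − 22.4667)/2 = 24.2667.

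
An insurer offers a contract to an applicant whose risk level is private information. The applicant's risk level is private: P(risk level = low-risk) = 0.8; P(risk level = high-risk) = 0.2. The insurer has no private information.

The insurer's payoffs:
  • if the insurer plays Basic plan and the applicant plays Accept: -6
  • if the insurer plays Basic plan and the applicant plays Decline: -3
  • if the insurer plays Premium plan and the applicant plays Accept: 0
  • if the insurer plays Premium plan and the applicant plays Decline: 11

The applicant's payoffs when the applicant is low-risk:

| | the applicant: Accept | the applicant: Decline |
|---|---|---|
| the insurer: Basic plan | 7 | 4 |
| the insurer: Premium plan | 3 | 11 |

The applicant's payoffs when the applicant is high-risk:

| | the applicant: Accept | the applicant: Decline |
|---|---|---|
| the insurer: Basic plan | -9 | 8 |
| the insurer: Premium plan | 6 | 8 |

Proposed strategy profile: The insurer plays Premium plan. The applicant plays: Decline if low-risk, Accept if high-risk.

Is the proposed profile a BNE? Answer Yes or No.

No

The insurer plays Premium plan: E[Premium plan] = 0.8·(11) + 0.2·(0) = 8.8; E[Basic plan] = -3.6. Best-responding. ✓
The applicant (risk level low-risk), facing Premium plan: Accept gives 3, Decline gives 11. Proposed Decline is best. ✓
The applicant (risk level high-risk), facing Premium plan: Accept gives 6, Decline gives 8. Proposed Accept is not best — profitable deviation exists. ✗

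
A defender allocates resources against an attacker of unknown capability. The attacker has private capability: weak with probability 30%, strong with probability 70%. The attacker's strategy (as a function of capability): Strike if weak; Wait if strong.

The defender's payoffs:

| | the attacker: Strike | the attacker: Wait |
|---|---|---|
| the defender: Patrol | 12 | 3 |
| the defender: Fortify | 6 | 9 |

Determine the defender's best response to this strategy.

Fortify

E[Patrol] = 0.3·(12) + 0.7·(3) = 5.7
E[Fortify] = 0.3·(6) + 0.7·(9) = 8.1
Best response: Fortify (8.1 is the largest).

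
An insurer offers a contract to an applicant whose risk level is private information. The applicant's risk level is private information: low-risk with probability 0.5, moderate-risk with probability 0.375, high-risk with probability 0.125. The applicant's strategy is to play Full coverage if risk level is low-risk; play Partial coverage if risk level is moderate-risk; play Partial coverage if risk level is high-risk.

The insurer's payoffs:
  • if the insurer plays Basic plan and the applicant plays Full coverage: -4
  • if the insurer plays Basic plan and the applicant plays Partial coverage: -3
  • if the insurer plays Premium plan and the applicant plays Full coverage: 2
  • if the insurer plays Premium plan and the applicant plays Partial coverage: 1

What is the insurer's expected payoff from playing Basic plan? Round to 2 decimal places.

-3.50

E[Basic plan] = 0.5·(-4) + 0.375·(-3) + 0.125·(-3) = (-2) + (-1.125) + (-0.375) = -3.5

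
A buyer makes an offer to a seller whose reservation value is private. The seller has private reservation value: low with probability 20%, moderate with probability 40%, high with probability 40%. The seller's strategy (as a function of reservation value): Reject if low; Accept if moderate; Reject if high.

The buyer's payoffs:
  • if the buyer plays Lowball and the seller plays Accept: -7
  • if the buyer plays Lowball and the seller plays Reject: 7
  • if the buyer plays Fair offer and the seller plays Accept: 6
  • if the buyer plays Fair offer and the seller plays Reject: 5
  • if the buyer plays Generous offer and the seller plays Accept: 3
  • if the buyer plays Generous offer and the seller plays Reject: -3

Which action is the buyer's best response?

E[Lowball] = 0.2·(7) + 0.4·(-7) + 0.4·(7) = 1.4
E[Fair offer] = 0.2·(5) + 0.4·(6) + 0.4·(5) = 5.4
E[Generous offer] = 0.2·(-3) + 0.4·(3) + 0.4·(-3) = -0.6
Best response: Fair offer (5.4 is the largest).

Fair offer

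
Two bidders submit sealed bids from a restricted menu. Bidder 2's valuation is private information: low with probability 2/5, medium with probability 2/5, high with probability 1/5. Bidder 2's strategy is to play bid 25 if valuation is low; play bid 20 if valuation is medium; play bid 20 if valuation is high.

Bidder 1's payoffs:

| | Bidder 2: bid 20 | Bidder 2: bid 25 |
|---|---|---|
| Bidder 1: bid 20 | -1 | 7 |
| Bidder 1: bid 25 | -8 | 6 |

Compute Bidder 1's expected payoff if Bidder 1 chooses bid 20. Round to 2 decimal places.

Take the expectation over Bidder 2's valuation, weighting each type's action by its prior probability.
E[bid 20] = 2/5·7 + 2/5·(-1) + 1/5·(-1) = 14/5 + (-2/5) + (-1/5) = 11/5

2.20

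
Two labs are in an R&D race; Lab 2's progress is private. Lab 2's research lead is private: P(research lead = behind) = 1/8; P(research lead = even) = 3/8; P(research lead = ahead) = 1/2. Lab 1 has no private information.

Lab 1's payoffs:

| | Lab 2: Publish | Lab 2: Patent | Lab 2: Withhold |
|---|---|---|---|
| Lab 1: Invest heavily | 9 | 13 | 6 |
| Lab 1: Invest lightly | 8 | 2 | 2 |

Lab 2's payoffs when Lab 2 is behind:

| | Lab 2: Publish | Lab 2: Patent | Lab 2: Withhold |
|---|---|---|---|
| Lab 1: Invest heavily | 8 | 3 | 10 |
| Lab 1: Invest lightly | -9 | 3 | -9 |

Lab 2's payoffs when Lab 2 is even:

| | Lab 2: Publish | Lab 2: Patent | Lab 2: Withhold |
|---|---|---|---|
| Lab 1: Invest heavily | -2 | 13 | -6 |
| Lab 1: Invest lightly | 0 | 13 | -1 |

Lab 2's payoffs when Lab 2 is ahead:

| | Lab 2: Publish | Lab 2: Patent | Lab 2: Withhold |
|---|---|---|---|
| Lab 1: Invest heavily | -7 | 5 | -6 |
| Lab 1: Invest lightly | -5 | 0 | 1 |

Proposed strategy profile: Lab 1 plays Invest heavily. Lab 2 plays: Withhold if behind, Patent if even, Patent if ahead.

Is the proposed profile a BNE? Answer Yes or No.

A profile is a BNE iff every type of every player is best-responding given beliefs about the other side.
Lab 1 plays Invest heavily: E[Invest heavily] = 1/8·(6) + 3/8·(13) + 1/2·(13) = 97/8; E[Invest lightly] = 2. Best-responding. ✓
Lab 2 (research lead behind), facing Invest heavily: Publish gives 8, Patent gives 3, Withhold gives 10. Proposed Withhold is best. ✓
Lab 2 (research lead even), facing Invest heavily: Publish gives -2, Patent gives 13, Withhold gives -6. Proposed Patent is best. ✓
Lab 2 (research lead ahead), facing Invest heavily: Publish gives -7, Patent gives 5, Withhold gives -6. Proposed Patent is best. ✓

Yes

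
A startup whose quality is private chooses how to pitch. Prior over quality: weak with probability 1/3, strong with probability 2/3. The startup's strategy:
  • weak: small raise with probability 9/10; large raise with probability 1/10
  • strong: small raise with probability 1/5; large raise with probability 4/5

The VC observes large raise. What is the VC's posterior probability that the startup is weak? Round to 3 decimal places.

P(large raise) = (1/3)·(1/10) + (2/3)·(4/5) = 17/30
P(weak | large raise) = ((1/3)·(1/10)) / (17/30) = (1/30) / (17/30) = 1/17

0.059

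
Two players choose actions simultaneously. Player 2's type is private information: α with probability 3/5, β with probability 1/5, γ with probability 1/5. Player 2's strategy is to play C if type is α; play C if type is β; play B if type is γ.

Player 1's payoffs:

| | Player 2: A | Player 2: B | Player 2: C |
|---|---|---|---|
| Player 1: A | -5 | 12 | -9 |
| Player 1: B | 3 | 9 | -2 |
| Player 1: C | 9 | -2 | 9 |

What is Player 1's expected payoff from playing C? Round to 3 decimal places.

6.800

Take the expectation over Player 2's type, weighting each type's action by its prior probability.
E[C] = 3/5·9 + 1/5·9 + 1/5·(-2) = 27/5 + 9/5 + (-2/5) = 34/5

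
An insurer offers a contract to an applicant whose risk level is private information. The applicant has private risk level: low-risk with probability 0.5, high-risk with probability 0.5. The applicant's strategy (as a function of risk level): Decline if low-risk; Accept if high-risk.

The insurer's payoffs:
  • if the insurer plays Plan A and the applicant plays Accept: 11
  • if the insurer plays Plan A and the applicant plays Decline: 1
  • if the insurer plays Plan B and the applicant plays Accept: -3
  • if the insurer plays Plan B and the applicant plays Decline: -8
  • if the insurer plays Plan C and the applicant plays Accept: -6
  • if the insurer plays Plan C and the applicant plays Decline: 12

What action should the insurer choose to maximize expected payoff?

Compute the insurer's expected payoff for each action, taking the expectation over the applicant's type.
E[Plan A] = 0.5·(1) + 0.5·(11) = 6
E[Plan B] = 0.5·(-8) + 0.5·(-3) = -5.5
E[Plan C] = 0.5·(12) + 0.5·(-6) = 3
Best response: Plan A (6 is the largest).

Plan A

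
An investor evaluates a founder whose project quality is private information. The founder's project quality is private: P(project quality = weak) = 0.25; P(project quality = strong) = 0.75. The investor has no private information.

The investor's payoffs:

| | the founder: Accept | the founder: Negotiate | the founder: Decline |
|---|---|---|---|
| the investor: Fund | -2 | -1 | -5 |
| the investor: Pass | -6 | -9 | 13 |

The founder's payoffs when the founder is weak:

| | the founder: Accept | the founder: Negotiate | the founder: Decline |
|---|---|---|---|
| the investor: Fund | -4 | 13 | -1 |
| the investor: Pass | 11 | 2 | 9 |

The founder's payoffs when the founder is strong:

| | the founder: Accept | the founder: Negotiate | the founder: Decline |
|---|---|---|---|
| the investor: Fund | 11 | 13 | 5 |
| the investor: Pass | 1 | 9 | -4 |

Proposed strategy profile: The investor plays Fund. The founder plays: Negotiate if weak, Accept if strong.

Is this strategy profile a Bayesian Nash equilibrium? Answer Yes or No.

No

A profile is a BNE iff every type of every player is best-responding given beliefs about the other side.
The investor plays Fund: E[Fund] = 0.25·(-1) + 0.75·(-2) = -1.75; E[Pass] = -6.75. Best-responding. ✓
The founder (project quality weak), facing Fund: Accept gives -4, Negotiate gives 13, Decline gives -1. Proposed Negotiate is best. ✓
The founder (project quality strong), facing Fund: Accept gives 11, Negotiate gives 13, Decline gives 5. Proposed Accept is not best — profitable deviation exists. ✗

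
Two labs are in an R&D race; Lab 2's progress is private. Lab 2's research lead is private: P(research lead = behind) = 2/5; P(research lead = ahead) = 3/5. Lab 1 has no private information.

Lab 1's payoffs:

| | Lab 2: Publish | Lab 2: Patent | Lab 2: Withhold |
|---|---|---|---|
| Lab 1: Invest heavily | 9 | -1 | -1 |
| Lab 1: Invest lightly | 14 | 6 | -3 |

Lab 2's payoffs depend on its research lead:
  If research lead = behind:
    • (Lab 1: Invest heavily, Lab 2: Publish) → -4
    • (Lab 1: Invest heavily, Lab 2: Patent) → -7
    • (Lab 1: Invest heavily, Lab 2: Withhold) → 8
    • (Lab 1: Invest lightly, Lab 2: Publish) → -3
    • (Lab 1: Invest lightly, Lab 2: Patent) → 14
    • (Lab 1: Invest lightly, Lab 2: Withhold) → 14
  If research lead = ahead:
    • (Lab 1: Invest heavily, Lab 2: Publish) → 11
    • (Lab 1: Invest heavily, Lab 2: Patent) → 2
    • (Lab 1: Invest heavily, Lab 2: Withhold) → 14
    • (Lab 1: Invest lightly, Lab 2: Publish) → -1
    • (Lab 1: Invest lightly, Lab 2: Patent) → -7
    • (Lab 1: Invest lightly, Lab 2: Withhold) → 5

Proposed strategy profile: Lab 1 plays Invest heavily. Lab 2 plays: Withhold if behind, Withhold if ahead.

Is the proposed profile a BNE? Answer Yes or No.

A profile is a BNE iff every type of every player is best-responding given beliefs about the other side.
Lab 1 plays Invest heavily: E[Invest heavily] = 2/5·(-1) + 3/5·(-1) = -1; E[Invest lightly] = -3. Best-responding. ✓
Lab 2 (research lead behind), facing Invest heavily: Publish gives -4, Patent gives -7, Withhold gives 8. Proposed Withhold is best. ✓
Lab 2 (research lead ahead), facing Invest heavily: Publish gives 11, Patent gives 2, Withhold gives 14. Proposed Withhold is best. ✓

Yes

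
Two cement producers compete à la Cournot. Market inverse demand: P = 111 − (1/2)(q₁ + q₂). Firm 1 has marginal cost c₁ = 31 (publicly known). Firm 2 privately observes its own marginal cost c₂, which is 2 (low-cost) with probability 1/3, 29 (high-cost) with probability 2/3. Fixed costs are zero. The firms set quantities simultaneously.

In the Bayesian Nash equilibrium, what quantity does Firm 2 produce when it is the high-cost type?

59

Firm 2 with cost c maximizes (111 − (1/2)(q₁+q₂) − c)·q₂, giving q₂(c) = (111 − c − (1/2)q₁).
E[c₂] = 1/3·2 + 2/3·29 = 20
Firm 1's FOC against E[q₂] yields q₁ = (111 − 2·31 + E[c₂])/(3/2) = (111 − 62 + 20)/(3/2) = 46.
q₂(high-cost) = (111 − 29 − (1/2)·46) = 59.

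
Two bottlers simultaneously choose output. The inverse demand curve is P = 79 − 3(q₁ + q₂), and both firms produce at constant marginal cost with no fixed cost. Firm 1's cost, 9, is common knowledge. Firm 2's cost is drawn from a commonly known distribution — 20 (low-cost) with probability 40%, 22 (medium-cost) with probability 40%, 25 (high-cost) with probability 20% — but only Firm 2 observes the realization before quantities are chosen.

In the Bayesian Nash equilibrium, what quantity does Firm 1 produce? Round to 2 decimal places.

Type-c best response for Firm 2: q₂(c) = (79 − c)/6 − q₁/2.
Firm 1 maximizes expected profit; its first-order condition is 79 − 6q₁ − 3E[q₂] − 9 = 0.
Substituting E[q₂] and solving: E[c₂] = 21.8, so q₁ = (79 − 2·9 + 21.8)/9 = 9.2.

9.20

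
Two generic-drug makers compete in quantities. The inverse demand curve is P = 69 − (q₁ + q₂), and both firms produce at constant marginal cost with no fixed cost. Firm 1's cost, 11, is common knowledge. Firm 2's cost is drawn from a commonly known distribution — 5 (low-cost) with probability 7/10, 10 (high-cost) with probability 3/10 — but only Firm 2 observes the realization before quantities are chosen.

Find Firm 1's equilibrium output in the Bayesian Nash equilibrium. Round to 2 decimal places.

Type-c best response for Firm 2: q₂(c) = (69 − c)/2 − q₁/2.
Firm 1 maximizes expected profit; its first-order condition is 69 − 2q₁ − E[q₂] − 11 = 0.
Substituting E[q₂] and solving: E[c₂] = 6.5, so q₁ = (69 − 2·11 + 6.5)/3 = 17.8333.

17.83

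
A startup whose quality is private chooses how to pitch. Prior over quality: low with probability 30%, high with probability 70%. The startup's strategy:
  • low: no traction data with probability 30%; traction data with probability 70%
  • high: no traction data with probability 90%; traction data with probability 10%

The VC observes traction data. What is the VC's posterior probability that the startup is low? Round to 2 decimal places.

0.75

P(traction data) = 0.3·0.7 + 0.7·0.1 = 0.28
P(low | traction data) = (0.3·0.7) / 0.28 = 0.21 / 0.28 = 0.75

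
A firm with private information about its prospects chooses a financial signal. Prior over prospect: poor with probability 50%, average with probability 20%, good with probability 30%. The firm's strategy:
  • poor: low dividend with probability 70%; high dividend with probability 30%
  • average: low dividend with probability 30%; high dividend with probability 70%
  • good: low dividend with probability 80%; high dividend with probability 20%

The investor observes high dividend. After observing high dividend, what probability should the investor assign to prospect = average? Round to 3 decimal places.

0.400

P(high dividend) = 0.5·0.3 + 0.2·0.7 + 0.3·0.2 = 0.35
P(average | high dividend) = (0.2·0.7) / 0.35 = 0.14 / 0.35 = 0.4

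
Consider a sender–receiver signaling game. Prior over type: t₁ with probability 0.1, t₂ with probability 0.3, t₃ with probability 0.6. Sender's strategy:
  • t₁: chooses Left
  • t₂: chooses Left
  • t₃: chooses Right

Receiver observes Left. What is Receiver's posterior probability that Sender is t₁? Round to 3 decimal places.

Apply Bayes' rule using the sender's strategy as the likelihood.
P(Left) = 0.1·1 + 0.3·1 + 0.6·0 = 0.4
P(t₁ | Left) = (0.1·1) / 0.4 = 0.1 / 0.4 = 0.25

0.250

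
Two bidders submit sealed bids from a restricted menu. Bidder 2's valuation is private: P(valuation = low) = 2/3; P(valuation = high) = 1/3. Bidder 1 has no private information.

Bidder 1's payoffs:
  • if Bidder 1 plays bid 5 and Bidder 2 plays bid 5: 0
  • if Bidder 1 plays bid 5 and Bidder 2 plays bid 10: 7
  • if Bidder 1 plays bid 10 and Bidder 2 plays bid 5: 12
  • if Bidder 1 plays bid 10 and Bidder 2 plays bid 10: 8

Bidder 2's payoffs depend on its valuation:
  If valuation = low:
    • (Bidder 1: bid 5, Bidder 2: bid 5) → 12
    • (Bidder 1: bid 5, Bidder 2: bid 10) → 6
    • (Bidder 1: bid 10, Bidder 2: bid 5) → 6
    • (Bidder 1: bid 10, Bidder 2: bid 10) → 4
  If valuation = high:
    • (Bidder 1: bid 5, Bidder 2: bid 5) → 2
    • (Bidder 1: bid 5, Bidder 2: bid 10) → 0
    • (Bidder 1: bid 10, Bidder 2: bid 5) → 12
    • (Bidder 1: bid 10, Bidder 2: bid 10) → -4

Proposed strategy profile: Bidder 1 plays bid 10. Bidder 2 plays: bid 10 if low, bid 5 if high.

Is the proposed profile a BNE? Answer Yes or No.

No

Bidder 1 plays bid 10: E[bid 10] = 2/3·(8) + 1/3·(12) = 28/3; E[bid 5] = 14/3. Best-responding. ✓
Bidder 2 (valuation low), facing bid 10: bid 5 gives 6, bid 10 gives 4. Proposed bid 10 is not best — profitable deviation exists. ✗
Bidder 2 (valuation high), facing bid 10: bid 5 gives 12, bid 10 gives -4. Proposed bid 5 is best. ✓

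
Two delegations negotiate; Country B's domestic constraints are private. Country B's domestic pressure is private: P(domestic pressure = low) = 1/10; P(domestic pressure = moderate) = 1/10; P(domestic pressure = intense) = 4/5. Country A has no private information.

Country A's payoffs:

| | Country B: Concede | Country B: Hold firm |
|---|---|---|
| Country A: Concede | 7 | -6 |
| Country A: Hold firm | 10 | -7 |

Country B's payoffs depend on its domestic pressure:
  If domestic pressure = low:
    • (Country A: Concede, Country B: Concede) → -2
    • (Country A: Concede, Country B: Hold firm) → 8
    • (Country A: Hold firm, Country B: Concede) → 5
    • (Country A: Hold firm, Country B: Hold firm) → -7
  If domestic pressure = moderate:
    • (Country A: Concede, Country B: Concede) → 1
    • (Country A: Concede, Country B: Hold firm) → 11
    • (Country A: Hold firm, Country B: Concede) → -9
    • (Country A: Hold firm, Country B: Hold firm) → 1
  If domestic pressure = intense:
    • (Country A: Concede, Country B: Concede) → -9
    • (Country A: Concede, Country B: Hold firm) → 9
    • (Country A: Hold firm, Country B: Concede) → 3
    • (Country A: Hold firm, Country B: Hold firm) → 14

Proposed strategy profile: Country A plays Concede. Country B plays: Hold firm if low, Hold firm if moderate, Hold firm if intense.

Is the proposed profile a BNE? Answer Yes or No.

Yes

Country A plays Concede: E[Concede] = 1/10·(-6) + 1/10·(-6) + 4/5·(-6) = -6; E[Hold firm] = -7. Best-responding. ✓
Country B (domestic pressure low), facing Concede: Concede gives -2, Hold firm gives 8. Proposed Hold firm is best. ✓
Country B (domestic pressure moderate), facing Concede: Concede gives 1, Hold firm gives 11. Proposed Hold firm is best. ✓
Country B (domestic pressure intense), facing Concede: Concede gives -9, Hold firm gives 9. Proposed Hold firm is best. ✓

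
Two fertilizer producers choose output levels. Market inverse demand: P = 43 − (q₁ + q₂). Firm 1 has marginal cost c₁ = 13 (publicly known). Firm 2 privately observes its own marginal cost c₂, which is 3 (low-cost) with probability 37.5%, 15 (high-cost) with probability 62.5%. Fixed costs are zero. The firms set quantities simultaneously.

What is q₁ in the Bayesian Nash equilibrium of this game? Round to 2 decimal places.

9.17

Type-c best response for Firm 2: q₂(c) = (43 − c)/2 − q₁/2.
Firm 1 maximizes expected profit; its first-order condition is 43 − 2q₁ − E[q₂] − 13 = 0.
Substituting E[q₂] and solving: E[c₂] = 10.5, so q₁ = (43 − 2·13 + 10.5)/3 = 9.16667.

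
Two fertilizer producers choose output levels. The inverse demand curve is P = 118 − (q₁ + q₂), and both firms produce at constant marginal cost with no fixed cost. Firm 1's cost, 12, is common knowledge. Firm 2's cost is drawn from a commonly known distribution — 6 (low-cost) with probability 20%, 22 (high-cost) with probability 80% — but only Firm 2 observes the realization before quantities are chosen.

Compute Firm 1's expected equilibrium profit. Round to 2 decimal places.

1413.76

Type-c best response for Firm 2: q₂(c) = (118 − c)/2 − q₁/2.
Firm 1 maximizes expected profit; its first-order condition is 118 − 2q₁ − E[q₂] − 12 = 0.
Substituting E[q₂] and solving: E[c₂] = 18.8, so q₁ = (118 − 2·12 + 18.8)/3 = 37.6.
E[P] = 118 − (q₁ + E[q₂]) = 49.6; Firm 1's expected profit = (E[P] − 12)·q₁ = (49.6 − 12)·37.6 = 1413.76.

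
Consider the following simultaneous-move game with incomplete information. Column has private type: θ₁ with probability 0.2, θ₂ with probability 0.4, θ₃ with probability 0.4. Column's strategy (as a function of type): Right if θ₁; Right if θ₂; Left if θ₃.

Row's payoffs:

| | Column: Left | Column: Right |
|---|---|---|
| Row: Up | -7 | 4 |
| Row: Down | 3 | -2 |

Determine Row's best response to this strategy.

E[Up] = 0.2·(4) + 0.4·(4) + 0.4·(-7) = -0.4
E[Down] = 0.2·(-2) + 0.4·(-2) + 0.4·(3) = 0
Best response: Down (0 is the largest).

Down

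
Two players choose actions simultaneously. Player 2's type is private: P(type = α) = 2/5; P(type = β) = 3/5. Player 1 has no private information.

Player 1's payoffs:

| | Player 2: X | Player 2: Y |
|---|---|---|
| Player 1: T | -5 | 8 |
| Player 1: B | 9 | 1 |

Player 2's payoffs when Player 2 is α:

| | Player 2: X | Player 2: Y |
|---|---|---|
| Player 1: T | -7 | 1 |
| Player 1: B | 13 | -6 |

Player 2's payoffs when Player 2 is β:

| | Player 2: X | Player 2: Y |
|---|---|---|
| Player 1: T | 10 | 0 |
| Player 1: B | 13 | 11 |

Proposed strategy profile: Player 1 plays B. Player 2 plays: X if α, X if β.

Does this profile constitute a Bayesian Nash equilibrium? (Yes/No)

Player 1 plays B: E[B] = 2/5·(9) + 3/5·(9) = 9; E[T] = -5. Best-responding. ✓
Player 2 (type α), facing B: X gives 13, Y gives -6. Proposed X is best. ✓
Player 2 (type β), facing B: X gives 13, Y gives 11. Proposed X is best. ✓

Yes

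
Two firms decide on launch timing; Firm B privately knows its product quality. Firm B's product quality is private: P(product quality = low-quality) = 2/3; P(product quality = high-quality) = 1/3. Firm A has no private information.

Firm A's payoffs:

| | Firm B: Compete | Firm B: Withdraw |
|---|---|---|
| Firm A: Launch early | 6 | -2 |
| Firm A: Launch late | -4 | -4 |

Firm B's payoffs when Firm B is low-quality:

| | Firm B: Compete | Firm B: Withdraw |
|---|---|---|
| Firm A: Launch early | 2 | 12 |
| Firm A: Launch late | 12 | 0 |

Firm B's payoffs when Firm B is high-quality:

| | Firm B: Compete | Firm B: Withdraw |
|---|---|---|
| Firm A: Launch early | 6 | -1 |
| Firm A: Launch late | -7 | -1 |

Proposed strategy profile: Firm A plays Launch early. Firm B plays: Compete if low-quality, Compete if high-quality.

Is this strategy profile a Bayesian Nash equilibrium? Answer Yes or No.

Firm A plays Launch early: E[Launch early] = 2/3·(6) + 1/3·(6) = 6; E[Launch late] = -4. Best-responding. ✓
Firm B (product quality low-quality), facing Launch early: Compete gives 2, Withdraw gives 12. Proposed Compete is not best — profitable deviation exists. ✗
Firm B (product quality high-quality), facing Launch early: Compete gives 6, Withdraw gives -1. Proposed Compete is best. ✓

No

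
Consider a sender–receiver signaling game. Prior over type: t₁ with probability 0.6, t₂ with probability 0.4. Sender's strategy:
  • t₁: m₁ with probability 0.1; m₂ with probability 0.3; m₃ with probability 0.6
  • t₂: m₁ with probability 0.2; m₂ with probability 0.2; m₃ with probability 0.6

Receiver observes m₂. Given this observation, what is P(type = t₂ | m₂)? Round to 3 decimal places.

0.308

Apply Bayes' rule using the sender's strategy as the likelihood.
P(m₂) = 0.6·0.3 + 0.4·0.2 = 0.26
P(t₂ | m₂) = (0.4·0.2) / 0.26 = 0.08 / 0.26 = 0.307692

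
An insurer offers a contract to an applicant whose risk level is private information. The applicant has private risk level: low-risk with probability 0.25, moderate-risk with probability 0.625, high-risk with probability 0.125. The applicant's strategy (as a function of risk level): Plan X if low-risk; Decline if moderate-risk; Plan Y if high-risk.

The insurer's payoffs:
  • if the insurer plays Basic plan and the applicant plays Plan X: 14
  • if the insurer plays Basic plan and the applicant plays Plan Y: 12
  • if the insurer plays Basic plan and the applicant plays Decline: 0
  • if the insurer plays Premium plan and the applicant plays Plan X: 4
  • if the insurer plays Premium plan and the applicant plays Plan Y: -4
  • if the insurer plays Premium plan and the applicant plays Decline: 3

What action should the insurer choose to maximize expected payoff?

Basic plan

E[Basic plan] = 0.25·(14) + 0.625·(0) + 0.125·(12) = 5
E[Premium plan] = 0.25·(4) + 0.625·(3) + 0.125·(-4) = 2.375
Best response: Basic plan (5 is the largest).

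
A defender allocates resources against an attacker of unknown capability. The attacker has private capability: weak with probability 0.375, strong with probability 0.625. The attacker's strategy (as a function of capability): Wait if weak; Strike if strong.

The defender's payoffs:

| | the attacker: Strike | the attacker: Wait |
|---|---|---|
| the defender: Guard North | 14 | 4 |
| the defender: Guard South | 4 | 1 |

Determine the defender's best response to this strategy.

Guard North

Compute the defender's expected payoff for each action, taking the expectation over the attacker's type.
E[Guard North] = 0.375·(4) + 0.625·(14) = 10.25
E[Guard South] = 0.375·(1) + 0.625·(4) = 2.875
Best response: Guard North (10.25 is the largest).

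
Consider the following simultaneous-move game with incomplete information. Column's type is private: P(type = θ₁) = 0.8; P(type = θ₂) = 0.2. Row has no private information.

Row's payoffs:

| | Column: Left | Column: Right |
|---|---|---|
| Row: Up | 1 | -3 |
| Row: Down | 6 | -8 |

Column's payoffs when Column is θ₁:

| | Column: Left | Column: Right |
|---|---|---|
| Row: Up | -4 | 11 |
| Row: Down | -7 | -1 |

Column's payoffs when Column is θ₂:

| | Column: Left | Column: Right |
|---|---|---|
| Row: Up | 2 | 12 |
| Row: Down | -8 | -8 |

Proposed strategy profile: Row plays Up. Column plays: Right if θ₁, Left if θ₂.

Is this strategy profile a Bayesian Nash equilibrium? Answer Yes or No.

No

A profile is a BNE iff every type of every player is best-responding given beliefs about the other side.
Row plays Up: E[Up] = 0.8·(-3) + 0.2·(1) = -2.2; E[Down] = -5.2. Best-responding. ✓
Column (type θ₁), facing Up: Left gives -4, Right gives 11. Proposed Right is best. ✓
Column (type θ₂), facing Up: Left gives 2, Right gives 12. Proposed Left is not best — profitable deviation exists. ✗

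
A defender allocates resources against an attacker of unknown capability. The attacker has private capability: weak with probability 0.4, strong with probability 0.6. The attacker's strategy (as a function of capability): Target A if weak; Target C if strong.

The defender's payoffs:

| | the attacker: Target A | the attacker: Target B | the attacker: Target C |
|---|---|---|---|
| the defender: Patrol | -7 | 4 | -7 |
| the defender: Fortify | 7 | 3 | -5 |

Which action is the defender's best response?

Fortify

E[Patrol] = 0.4·(-7) + 0.6·(-7) = -7
E[Fortify] = 0.4·(7) + 0.6·(-5) = -0.2
Best response: Fortify (-0.2 is the largest).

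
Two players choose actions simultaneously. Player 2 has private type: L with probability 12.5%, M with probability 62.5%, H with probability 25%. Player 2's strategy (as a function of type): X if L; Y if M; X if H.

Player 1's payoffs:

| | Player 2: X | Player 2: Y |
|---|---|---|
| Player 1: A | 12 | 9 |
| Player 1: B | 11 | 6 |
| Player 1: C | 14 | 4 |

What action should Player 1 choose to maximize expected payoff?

E[A] = 0.125·(12) + 0.625·(9) + 0.25·(12) = 10.125
E[B] = 0.125·(11) + 0.625·(6) + 0.25·(11) = 7.875
E[C] = 0.125·(14) + 0.625·(4) + 0.25·(14) = 7.75
Best response: A (10.125 is the largest).

A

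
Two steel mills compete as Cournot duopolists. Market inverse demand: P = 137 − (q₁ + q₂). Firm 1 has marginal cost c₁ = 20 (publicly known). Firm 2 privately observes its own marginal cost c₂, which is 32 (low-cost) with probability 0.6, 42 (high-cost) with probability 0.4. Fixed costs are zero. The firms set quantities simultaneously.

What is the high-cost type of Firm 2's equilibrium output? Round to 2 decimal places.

Firm 2 with cost c maximizes (137 − (q₁+q₂) − c)·q₂, giving q₂(c) = (137 − c − q₁)/2.
E[c₂] = 0.6·32 + 0.4·42 = 36
Firm 1's FOC against E[q₂] yields q₁ = (137 − 2·20 + E[c₂])/3 = (137 − 40 + 36)/3 = 44.3333.
q₂(high-cost) = (137 − 42 − 44.3333)/2 = 25.3333.

25.33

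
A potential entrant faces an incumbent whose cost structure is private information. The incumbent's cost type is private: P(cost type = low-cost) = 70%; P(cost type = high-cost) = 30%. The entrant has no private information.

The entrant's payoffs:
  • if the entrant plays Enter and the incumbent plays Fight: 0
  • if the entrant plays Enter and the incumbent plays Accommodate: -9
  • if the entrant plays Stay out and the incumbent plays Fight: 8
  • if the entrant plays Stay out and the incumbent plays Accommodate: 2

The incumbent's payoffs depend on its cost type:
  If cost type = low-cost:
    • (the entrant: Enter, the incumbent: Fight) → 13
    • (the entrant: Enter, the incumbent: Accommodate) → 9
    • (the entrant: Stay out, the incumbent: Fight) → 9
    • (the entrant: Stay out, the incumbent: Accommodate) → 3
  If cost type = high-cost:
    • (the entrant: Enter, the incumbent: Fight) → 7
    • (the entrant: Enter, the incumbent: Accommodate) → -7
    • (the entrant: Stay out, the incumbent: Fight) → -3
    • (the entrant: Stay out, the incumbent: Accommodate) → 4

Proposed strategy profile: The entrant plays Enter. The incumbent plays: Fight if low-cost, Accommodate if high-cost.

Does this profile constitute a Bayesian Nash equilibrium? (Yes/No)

No

A profile is a BNE iff every type of every player is best-responding given beliefs about the other side.
The entrant plays Enter: E[Enter] = 0.7·(0) + 0.3·(-9) = -2.7; E[Stay out] = 6.2. Not best-responding. ✗
The incumbent (cost type low-cost), facing Enter: Fight gives 13, Accommodate gives 9. Proposed Fight is best. ✓
The incumbent (cost type high-cost), facing Enter: Fight gives 7, Accommodate gives -7. Proposed Accommodate is not best — profitable deviation exists. ✗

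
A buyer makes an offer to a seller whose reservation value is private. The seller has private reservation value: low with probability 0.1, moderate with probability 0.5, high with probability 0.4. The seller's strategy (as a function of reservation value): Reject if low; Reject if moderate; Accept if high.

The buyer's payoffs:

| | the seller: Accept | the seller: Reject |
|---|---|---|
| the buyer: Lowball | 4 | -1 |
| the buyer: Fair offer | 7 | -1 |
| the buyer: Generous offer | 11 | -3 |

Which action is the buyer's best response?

Generous offer

E[Lowball] = 0.1·(-1) + 0.5·(-1) + 0.4·(4) = 1
E[Fair offer] = 0.1·(-1) + 0.5·(-1) + 0.4·(7) = 2.2
E[Generous offer] = 0.1·(-3) + 0.5·(-3) + 0.4·(11) = 2.6
Best response: Generous offer (2.6 is the largest).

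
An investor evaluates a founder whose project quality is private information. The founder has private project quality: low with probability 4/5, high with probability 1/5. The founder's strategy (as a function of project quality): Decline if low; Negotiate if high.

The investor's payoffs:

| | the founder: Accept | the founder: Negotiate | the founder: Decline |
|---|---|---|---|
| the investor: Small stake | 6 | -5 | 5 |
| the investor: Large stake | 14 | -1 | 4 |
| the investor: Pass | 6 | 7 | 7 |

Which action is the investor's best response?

E[Small stake] = 4/5·(5) + 1/5·(-5) = 3
E[Large stake] = 4/5·(4) + 1/5·(-1) = 3
E[Pass] = 4/5·(7) + 1/5·(7) = 7
Best response: Pass (7 is the largest).

Pass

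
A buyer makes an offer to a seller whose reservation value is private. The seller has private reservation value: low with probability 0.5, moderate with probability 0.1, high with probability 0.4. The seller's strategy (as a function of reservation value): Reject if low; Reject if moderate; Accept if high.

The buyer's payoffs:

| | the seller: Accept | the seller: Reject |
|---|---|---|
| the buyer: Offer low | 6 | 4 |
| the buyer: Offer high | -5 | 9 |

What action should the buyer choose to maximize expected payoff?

Offer low

Compute the buyer's expected payoff for each action, taking the expectation over the seller's type.
E[Offer low] = 0.5·(4) + 0.1·(4) + 0.4·(6) = 4.8
E[Offer high] = 0.5·(9) + 0.1·(9) + 0.4·(-5) = 3.4
Best response: Offer low (4.8 is the largest).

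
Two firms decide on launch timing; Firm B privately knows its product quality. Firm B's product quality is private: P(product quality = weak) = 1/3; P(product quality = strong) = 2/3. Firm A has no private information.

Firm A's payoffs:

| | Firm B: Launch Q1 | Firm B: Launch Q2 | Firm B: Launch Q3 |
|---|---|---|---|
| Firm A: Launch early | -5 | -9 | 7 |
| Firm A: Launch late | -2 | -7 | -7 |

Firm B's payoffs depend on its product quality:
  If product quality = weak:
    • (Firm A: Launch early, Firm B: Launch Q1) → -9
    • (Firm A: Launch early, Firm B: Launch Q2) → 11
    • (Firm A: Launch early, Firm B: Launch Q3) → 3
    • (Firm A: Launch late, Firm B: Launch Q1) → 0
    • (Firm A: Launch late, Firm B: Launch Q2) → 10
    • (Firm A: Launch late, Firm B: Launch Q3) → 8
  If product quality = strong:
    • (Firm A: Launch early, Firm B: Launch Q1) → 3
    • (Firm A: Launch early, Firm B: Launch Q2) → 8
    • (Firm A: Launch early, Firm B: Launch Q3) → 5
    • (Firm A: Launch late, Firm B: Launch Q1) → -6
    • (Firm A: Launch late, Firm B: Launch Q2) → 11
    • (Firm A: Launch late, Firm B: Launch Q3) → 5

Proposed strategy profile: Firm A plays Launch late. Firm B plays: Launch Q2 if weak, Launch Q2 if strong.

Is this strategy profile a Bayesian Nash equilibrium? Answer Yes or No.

Firm A plays Launch late: E[Launch late] = 1/3·(-7) + 2/3·(-7) = -7; E[Launch early] = -9. Best-responding. ✓
Firm B (product quality weak), facing Launch late: Launch Q1 gives 0, Launch Q2 gives 10, Launch Q3 gives 8. Proposed Launch Q2 is best. ✓
Firm B (product quality strong), facing Launch late: Launch Q1 gives -6, Launch Q2 gives 11, Launch Q3 gives 5. Proposed Launch Q2 is best. ✓

Yes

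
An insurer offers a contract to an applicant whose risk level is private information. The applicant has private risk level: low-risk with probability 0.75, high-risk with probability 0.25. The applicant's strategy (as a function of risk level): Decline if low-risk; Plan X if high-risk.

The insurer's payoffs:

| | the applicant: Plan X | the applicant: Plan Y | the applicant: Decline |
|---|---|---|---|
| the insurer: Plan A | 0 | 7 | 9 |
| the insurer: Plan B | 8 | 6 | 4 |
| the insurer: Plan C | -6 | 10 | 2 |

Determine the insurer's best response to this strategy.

Compute the insurer's expected payoff for each action, taking the expectation over the applicant's type.
E[Plan A] = 0.75·(9) + 0.25·(0) = 6.75
E[Plan B] = 0.75·(4) + 0.25·(8) = 5
E[Plan C] = 0.75·(2) + 0.25·(-6) = 0
Best response: Plan A (6.75 is the largest).

Plan A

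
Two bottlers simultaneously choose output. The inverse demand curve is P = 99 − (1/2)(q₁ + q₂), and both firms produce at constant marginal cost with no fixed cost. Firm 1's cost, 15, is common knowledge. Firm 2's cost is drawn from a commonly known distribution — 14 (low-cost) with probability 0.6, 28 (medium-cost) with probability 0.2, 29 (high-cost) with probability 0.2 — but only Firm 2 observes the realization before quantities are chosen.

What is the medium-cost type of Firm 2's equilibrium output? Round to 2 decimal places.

41.40

Type-c best response for Firm 2: q₂(c) = (99 − c) − q₁/2.
Firm 1 maximizes expected profit; its first-order condition is 99 − q₁ − (1/2)E[q₂] − 15 = 0.
Substituting E[q₂] and solving: E[c₂] = 19.8, so q₁ = (99 − 2·15 + 19.8)/(3/2) = 59.2.
q₂(medium-cost) = (99 − 28 − (1/2)·59.2) = 41.4.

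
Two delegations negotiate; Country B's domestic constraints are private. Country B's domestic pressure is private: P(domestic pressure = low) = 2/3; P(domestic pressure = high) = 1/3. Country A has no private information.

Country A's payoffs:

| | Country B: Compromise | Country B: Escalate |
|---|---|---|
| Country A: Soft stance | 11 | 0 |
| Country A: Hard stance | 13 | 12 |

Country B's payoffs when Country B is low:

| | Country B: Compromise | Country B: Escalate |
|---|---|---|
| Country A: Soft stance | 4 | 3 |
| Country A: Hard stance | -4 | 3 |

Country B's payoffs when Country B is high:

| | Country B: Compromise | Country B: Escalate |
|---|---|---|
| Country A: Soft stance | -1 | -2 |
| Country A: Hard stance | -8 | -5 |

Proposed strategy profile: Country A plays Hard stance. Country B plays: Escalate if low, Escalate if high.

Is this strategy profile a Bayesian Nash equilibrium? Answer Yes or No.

Yes

A profile is a BNE iff every type of every player is best-responding given beliefs about the other side.
Country A plays Hard stance: E[Hard stance] = 2/3·(12) + 1/3·(12) = 12; E[Soft stance] = 0. Best-responding. ✓
Country B (domestic pressure low), facing Hard stance: Compromise gives -4, Escalate gives 3. Proposed Escalate is best. ✓
Country B (domestic pressure high), facing Hard stance: Compromise gives -8, Escalate gives -5. Proposed Escalate is best. ✓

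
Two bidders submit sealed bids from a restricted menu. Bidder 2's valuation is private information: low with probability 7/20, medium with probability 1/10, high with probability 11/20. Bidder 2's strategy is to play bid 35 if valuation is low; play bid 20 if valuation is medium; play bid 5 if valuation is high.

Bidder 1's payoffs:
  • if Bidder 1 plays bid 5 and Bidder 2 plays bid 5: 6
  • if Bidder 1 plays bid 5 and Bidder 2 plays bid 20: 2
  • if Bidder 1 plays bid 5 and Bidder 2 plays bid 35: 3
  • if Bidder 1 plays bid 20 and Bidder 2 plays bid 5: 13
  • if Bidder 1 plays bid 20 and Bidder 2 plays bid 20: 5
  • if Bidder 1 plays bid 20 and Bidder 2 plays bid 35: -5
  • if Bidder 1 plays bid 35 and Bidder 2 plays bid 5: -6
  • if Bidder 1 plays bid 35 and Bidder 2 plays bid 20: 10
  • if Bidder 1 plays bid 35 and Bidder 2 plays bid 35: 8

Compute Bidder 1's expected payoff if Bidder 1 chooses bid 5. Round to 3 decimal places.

4.550

E[bid 5] = 7/20·3 + 1/10·2 + 11/20·6 = 21/20 + 1/5 + 33/10 = 91/20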